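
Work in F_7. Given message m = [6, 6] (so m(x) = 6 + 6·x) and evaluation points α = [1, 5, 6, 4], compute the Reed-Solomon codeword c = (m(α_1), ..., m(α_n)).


c = [5, 1, 0, 2]

Message polynomial: m(x) = 6 + 6·x (mod 7).
For each evaluation point α_i, compute m(α_i) mod 7:
  α_1 = 1: Horner steps 6 → 5, so m(1) = 5.
  α_2 = 5: Horner steps 6 → 1, so m(5) = 1.
  α_3 = 6: Horner steps 6 → 0, so m(6) = 0.
  α_4 = 4: Horner steps 6 → 2, so m(4) = 2.
Codeword c = [5, 1, 0, 2] ∈ F_7^4.


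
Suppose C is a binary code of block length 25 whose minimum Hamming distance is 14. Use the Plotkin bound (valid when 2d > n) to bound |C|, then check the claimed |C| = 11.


Plotkin bound M ≤ 8; given |C| = 11 > bound (violated).

Check applicability: 2d = 28, n = 25.
2d − n = 3 > 0, so Plotkin applies.
Compute d/(2d−n) = 14/3 ≈ 4.6667.
⌊d/(2d−n)⌋ = 4.
Plotkin bound: M ≤ 2·4 = 8.
Given |C| = 11, check: VIOLATED.
This |C| is above the Plotkin bound, so no binary code with n = 25, d = 14 and 11 codewords exists.


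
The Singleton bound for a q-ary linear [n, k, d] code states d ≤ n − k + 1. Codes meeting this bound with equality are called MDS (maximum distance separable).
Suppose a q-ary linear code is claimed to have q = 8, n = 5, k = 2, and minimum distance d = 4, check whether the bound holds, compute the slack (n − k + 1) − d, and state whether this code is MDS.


Singleton RHS = n − k + 1 = 4, slack = 0, bound satisfied, MDS.

Singleton bound: d ≤ n − k + 1.
Here n = 5, k = 2, so n − k + 1 = 4.
Given d = 4, check d ≤ 4: YES.
Slack = (n − k + 1) − d = 0.
The code is MDS (slack = 0).
Description: the claimed parameters are [5, 2, 4]_8; such a code would be MDS (meets Singleton bound).


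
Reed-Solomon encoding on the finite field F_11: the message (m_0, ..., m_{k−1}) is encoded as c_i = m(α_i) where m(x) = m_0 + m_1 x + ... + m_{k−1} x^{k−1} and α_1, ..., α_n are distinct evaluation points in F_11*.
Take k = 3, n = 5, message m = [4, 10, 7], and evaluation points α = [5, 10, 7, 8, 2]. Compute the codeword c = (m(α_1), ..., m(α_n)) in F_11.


c = [9, 1, 10, 4, 8]

Message polynomial: m(x) = 4 + 10·x + 7·x^2 (mod 11).
For each evaluation point α_i, compute m(α_i) mod 11:
  α_1 = 5: Horner steps 7 → 1 → 9, so m(5) = 9.
  α_2 = 10: Horner steps 7 → 3 → 1, so m(10) = 1.
  α_3 = 7: Horner steps 7 → 4 → 10, so m(7) = 10.
  α_4 = 8: Horner steps 7 → 0 → 4, so m(8) = 4.
  α_5 = 2: Horner steps 7 → 2 → 8, so m(2) = 8.
Codeword c = [9, 1, 10, 4, 8] ∈ F_11^5.


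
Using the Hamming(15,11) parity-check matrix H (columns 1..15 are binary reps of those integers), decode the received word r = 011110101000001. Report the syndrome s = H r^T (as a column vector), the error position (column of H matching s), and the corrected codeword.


s = (0, 0, 0, 1)^T, error position = 1, corrected codeword c = 111110101000001

Compute s = H r^T mod 2 one row at a time:
  s_1 = 0 + 1 + 0 + 0 + 0 + 0 + 0 + 1 = 2 ≡ 0 (mod 2).
  s_2 = 1 + 1 + 0 + 1 + 0 + 0 + 0 + 1 = 4 ≡ 0 (mod 2).
  s_3 = 1 + 1 + 0 + 1 + 0 + 0 + 0 + 1 = 4 ≡ 0 (mod 2).
  s_4 = 0 + 1 + 1 + 1 + 1 + 0 + 0 + 1 = 5 ≡ 1 (mod 2).
s = (0, 0, 0, 1)^T — this equals column 1 of H (binary 0001), so error is at position 1.
Correct: flip bit 1 of r = 011110101000001 to get c = 111110101000001.


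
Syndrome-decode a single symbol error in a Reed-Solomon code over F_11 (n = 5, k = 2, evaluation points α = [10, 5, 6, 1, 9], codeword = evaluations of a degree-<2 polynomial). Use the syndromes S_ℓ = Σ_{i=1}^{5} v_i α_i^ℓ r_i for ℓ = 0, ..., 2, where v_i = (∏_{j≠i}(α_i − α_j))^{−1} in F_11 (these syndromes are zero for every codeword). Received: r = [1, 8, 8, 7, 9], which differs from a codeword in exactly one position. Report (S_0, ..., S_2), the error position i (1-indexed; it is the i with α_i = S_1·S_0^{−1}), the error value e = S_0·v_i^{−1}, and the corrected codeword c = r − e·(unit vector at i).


S = (6, 3, 7), error at position 3, error magnitude e = 8, c = [1, 8, 0, 7, 9].

Step 1: column multipliers v_i = (∏_{j≠i}(α_i − α_j))^{−1} mod 11.
  i = 1 (α = 10): (10−5)(10−6)(10−1)(10−9) = 5·4·9·1 = 180 ≡ 4, so v_1 = 4^{−1} = 3 (mod 11).
  i = 2 (α = 5): (5−10)(5−6)(5−1)(5−9) = (−5)·(−1)·4·(−4) = −80 ≡ 8, so v_2 = 8^{−1} = 7 (mod 11).
  i = 3 (α = 6): (6−10)(6−5)(6−1)(6−9) = (−4)·1·5·(−3) = 60 ≡ 5, so v_3 = 5^{−1} = 9 (mod 11).
  i = 4 (α = 1): (1−10)(1−5)(1−6)(1−9) = (−9)·(−4)·(−5)·(−8) = 1440 ≡ 10, so v_4 = 10^{−1} = 10 (mod 11).
  i = 5 (α = 9): (9−10)(9−5)(9−6)(9−1) = (−1)·4·3·8 = −96 ≡ 3, so v_5 = 3^{−1} = 4 (mod 11).
  v = [3, 7, 9, 10, 4].
Step 2: syndromes of r = [1, 8, 8, 7, 9] (all sums mod 11).
  S_0 = Σ v_i r_i = 3·1 + 7·8 + 9·8 + 10·7 + 4·9 = 237 ≡ 6.
  S_1 = Σ v_i α_i r_i = 3·10·1 + 7·5·8 + 9·6·8 + 10·1·7 + 4·9·9 = 1136 ≡ 3.
  α_i^2 mod 11 = [1, 3, 3, 1, 4].
  S_2 = Σ v_i α_i^2 r_i = 3·1·1 + 7·3·8 + 9·3·8 + 10·1·7 + 4·4·9 = 601 ≡ 7.
  S = (6, 3, 7) ≠ 0, so r is not a codeword (an error is present).
Step 3: locate the error. For a single error e at position i, S_ℓ = v_i·e·α_i^ℓ, so α_err = S_1/S_0.
  S_0^{−1} = 6^{−1} = 2 (mod 11), so α_err = 3·2 = 6 ≡ 6 = α_3. Error position i = 3.
  Consistency check: S_2/S_1 = 7·4 = 28 ≡ 6 = α_err ✓ (single-error assumption holds).
Step 4: error magnitude e = S_0/v_3 = S_0·∏_{j≠3}(α_3 − α_j) = 6·5 = 30 ≡ 8 (mod 11).
Step 5: correct position 3: c_3 = r_3 − e = 8 − 8 ≡ 0 (mod 11). Hence c = [1, 8, 0, 7, 9].
  Check: interpolating c through the α_i gives m(x) = 4 + 3·x (degree < 2) with m(α_i) = c_i for every i, so c is indeed a codeword.


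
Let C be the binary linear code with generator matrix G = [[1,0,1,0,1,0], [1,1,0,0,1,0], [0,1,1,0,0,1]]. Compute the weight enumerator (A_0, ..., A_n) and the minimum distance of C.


Weight distribution: A_0 = 1, A_1 = 1, A_2 = 1, A_3 = 3, A_4 = 2. Minimum distance d = 1.

Enumerate all 2^3 = 8 messages m ∈ F_2^3.
For each, compute codeword c = mG in F_2^6, then tally its weight.
  m = 000 → c = 000000, weight = 0.
  m = 100 → c = 101010, weight = 3.
  m = 010 → c = 110010, weight = 3.
  m = 110 → c = 011000, weight = 2.
  m = 001 → c = 011001, weight = 3.
  m = 101 → c = 110011, weight = 4.
  m = 011 → c = 101011, weight = 4.
  m = 111 → c = 000001, weight = 1.
Tally weights:
  weight 0: 1 codewords.
  weight 1: 1 codewords.
  weight 2: 1 codewords.
  weight 3: 3 codewords.
  weight 4: 2 codewords.
Minimum distance d = smallest w > 0 with A_w > 0 = 1.
Sanity: Σ A_w = 8 = 2^3 = 8 ✓.


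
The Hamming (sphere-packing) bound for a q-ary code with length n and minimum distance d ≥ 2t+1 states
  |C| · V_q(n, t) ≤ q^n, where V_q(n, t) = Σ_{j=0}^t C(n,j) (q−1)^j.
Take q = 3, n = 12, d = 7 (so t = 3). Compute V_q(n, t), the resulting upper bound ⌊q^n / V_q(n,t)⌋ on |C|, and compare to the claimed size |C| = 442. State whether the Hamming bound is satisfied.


V_q(n, t) = 2049, q^n = 531441, Hamming bound = 259, |C| = 442 > bound (violated).

Step 1: Compute V_q(n, t) = Σ_{j=0}^3 C(n, j) (q−1)^j.
  j = 0: C(12,0)·(2)^0 = 1·1 = 1.
  j = 1: C(12,1)·(2)^1 = 12·2 = 24.
  j = 2: C(12,2)·(2)^2 = 66·4 = 264.
  j = 3: C(12,3)·(2)^3 = 220·8 = 1760.
  V_q(n, t) = 1 + 24 + 264 + 1760 = 2049.
Step 2: q^n = 3^12 = 531441.
Step 3: Hamming bound ⌊q^n / V_q(n,t)⌋ = ⌊531441/2049⌋ = 259.
Step 4: Compare |C| = 442 to 259: violated.
The claimed |C| lies above the Hamming bound, so no 3-ary code of length 12 with d ≥ 7 can have 442 codewords.


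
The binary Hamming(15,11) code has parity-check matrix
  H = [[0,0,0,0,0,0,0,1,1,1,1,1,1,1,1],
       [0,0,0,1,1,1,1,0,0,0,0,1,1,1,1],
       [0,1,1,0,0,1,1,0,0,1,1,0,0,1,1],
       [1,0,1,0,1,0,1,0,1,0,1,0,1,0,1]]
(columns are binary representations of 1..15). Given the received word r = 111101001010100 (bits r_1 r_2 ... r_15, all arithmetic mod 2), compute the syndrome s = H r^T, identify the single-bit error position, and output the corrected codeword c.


s = (1, 1, 0, 1)^T, error position = 13, corrected codeword c = 111101001010000

Compute s = H r^T mod 2 one row at a time:
  s_1 = 0 + 1 + 0 + 1 + 0 + 1 + 0 + 0 = 3 ≡ 1 (mod 2).
  s_2 = 1 + 0 + 1 + 0 + 0 + 1 + 0 + 0 = 3 ≡ 1 (mod 2).
  s_3 = 1 + 1 + 1 + 0 + 0 + 1 + 0 + 0 = 4 ≡ 0 (mod 2).
  s_4 = 1 + 1 + 0 + 0 + 1 + 1 + 1 + 0 = 5 ≡ 1 (mod 2).
s = (1, 1, 0, 1)^T — this equals column 13 of H (binary 1101), so error is at position 13.
Correct: flip bit 13 of r = 111101001010100 to get c = 111101001010000.


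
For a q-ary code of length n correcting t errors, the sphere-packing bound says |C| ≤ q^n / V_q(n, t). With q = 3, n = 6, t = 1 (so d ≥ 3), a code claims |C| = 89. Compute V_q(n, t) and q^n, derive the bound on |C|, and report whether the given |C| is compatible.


V_q(n, t) = 13, q^n = 729, Hamming bound = 56, |C| = 89 > bound (violated).

Step 1: Compute V_q(n, t) = Σ_{j=0}^1 C(n, j) (q−1)^j.
  j = 0: C(6,0)·(2)^0 = 1·1 = 1.
  j = 1: C(6,1)·(2)^1 = 6·2 = 12.
  V_q(n, t) = 1 + 12 = 13.
Step 2: q^n = 3^6 = 729.
Step 3: Hamming bound ⌊q^n / V_q(n,t)⌋ = ⌊729/13⌋ = 56.
Step 4: Compare |C| = 89 to 56: violated.
The claimed |C| lies above the Hamming bound, so no 3-ary code of length 6 with d ≥ 3 can have 89 codewords.


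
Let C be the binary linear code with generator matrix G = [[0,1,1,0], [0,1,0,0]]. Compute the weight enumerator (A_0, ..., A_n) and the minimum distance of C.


Weight distribution: A_0 = 1, A_1 = 2, A_2 = 1. Minimum distance d = 1.

Enumerate all 2^2 = 4 messages m ∈ F_2^2.
For each, compute codeword c = mG in F_2^4, then tally its weight.
  m = 00 → c = 0000, weight = 0.
  m = 10 → c = 0110, weight = 2.
  m = 01 → c = 0100, weight = 1.
  m = 11 → c = 0010, weight = 1.
Tally weights:
  weight 0: 1 codewords.
  weight 1: 2 codewords.
  weight 2: 1 codewords.
Minimum distance d = smallest w > 0 with A_w > 0 = 1.
Sanity: Σ A_w = 4 = 2^2 = 4 ✓.


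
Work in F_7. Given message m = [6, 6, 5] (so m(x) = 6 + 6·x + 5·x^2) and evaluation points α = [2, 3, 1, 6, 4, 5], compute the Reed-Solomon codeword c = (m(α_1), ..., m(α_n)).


c = [3, 6, 3, 5, 5, 0]

Message polynomial: m(x) = 6 + 6·x + 5·x^2 (mod 7).
For each evaluation point α_i, compute m(α_i) mod 7:
  α_1 = 2: Horner steps 5 → 2 → 3, so m(2) = 3.
  α_2 = 3: Horner steps 5 → 0 → 6, so m(3) = 6.
  α_3 = 1: Horner steps 5 → 4 → 3, so m(1) = 3.
  α_4 = 6: Horner steps 5 → 1 → 5, so m(6) = 5.
  α_5 = 4: Horner steps 5 → 5 → 5, so m(4) = 5.
  α_6 = 5: Horner steps 5 → 3 → 0, so m(5) = 0.
Codeword c = [3, 6, 3, 5, 5, 0] ∈ F_7^6.


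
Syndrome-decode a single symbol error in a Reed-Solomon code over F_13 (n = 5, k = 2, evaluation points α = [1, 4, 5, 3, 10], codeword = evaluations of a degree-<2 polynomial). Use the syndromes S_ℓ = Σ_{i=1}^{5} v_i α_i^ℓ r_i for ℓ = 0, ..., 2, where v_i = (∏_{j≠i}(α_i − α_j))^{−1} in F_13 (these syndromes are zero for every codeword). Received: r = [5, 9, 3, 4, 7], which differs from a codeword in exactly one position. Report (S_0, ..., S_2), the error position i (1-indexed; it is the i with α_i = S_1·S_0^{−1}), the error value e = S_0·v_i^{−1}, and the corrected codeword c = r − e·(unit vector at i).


S = (5, 7, 2), error at position 2, error magnitude e = 12, c = [5, 10, 3, 4, 7].

Step 1: column multipliers v_i = (∏_{j≠i}(α_i − α_j))^{−1} mod 13.
  i = 1 (α = 1): (1−4)(1−5)(1−3)(1−10) = (−3)·(−4)·(−2)·(−9) = 216 ≡ 8, so v_1 = 8^{−1} = 5 (mod 13).
  i = 2 (α = 4): (4−1)(4−5)(4−3)(4−10) = 3·(−1)·1·(−6) = 18 ≡ 5, so v_2 = 5^{−1} = 8 (mod 13).
  i = 3 (α = 5): (5−1)(5−4)(5−3)(5−10) = 4·1·2·(−5) = −40 ≡ 12, so v_3 = 12^{−1} = 12 (mod 13).
  i = 4 (α = 3): (3−1)(3−4)(3−5)(3−10) = 2·(−1)·(−2)·(−7) = −28 ≡ 11, so v_4 = 11^{−1} = 6 (mod 13).
  i = 5 (α = 10): (10−1)(10−4)(10−5)(10−3) = 9·6·5·7 = 1890 ≡ 5, so v_5 = 5^{−1} = 8 (mod 13).
  v = [5, 8, 12, 6, 8].
Step 2: syndromes of r = [5, 9, 3, 4, 7] (all sums mod 13).
  S_0 = Σ v_i r_i = 5·5 + 8·9 + 12·3 + 6·4 + 8·7 = 213 ≡ 5.
  S_1 = Σ v_i α_i r_i = 5·1·5 + 8·4·9 + 12·5·3 + 6·3·4 + 8·10·7 = 1125 ≡ 7.
  α_i^2 mod 13 = [1, 3, 12, 9, 9].
  S_2 = Σ v_i α_i^2 r_i = 5·1·5 + 8·3·9 + 12·12·3 + 6·9·4 + 8·9·7 = 1393 ≡ 2.
  S = (5, 7, 2) ≠ 0, so r is not a codeword (an error is present).
Step 3: locate the error. For a single error e at position i, S_ℓ = v_i·e·α_i^ℓ, so α_err = S_1/S_0.
  S_0^{−1} = 5^{−1} = 8 (mod 13), so α_err = 7·8 = 56 ≡ 4 = α_2. Error position i = 2.
  Consistency check: S_2/S_1 = 2·2 = 4 ≡ 4 = α_err ✓ (single-error assumption holds).
Step 4: error magnitude e = S_0/v_2 = S_0·∏_{j≠2}(α_2 − α_j) = 5·5 = 25 ≡ 12 (mod 13).
Step 5: correct position 2: c_2 = r_2 − e = 9 − 12 ≡ 10 (mod 13). Hence c = [5, 10, 3, 4, 7].
  Check: interpolating c through the α_i gives m(x) = 12 + 6·x (degree < 2) with m(α_i) = c_i for every i, so c is indeed a codeword.


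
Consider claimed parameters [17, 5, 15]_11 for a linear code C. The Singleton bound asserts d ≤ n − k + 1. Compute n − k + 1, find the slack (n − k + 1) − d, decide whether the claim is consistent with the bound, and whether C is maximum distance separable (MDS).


Singleton RHS = n − k + 1 = 13, slack = -2, bound violated (no such code; not MDS).

Singleton bound: d ≤ n − k + 1.
Here n = 17, k = 5, so n − k + 1 = 13.
Given d = 15, check d ≤ 13: NO.
Slack = (n − k + 1) − d = -2.
The slack is negative: d = 15 exceeds n − k + 1 = 13 by 2, so the Singleton bound is violated and no linear [17, 5, 15]_11 code can exist. In particular it is not MDS (MDS requires d = n − k + 1 exactly).
Description: the claimed parameters are [17, 5, 15]_11; such a code would be impossible (violates the Singleton bound).


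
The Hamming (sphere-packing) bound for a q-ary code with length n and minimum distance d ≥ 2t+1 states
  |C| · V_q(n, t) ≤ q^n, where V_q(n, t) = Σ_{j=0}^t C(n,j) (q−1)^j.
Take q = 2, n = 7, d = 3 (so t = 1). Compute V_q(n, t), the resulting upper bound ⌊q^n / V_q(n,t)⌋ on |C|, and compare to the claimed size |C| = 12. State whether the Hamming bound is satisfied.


V_q(n, t) = 8, q^n = 128, Hamming bound = 16, |C| = 12 ≤ bound (satisfied).

Step 1: Compute V_q(n, t) = Σ_{j=0}^1 C(n, j) (q−1)^j.
  j = 0: C(7,0)·(1)^0 = 1·1 = 1.
  j = 1: C(7,1)·(1)^1 = 7·1 = 7.
  V_q(n, t) = 1 + 7 = 8.
Step 2: q^n = 2^7 = 128.
Step 3: Hamming bound ⌊q^n / V_q(n,t)⌋ = ⌊128/8⌋ = 16.
Step 4: Compare |C| = 12 to 16: satisfied.
The claimed |C| lies below the Hamming bound.


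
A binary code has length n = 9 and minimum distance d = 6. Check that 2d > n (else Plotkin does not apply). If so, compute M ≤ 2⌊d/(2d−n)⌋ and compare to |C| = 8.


Plotkin bound M ≤ 4; given |C| = 8 > bound (violated).

Check applicability: 2d = 12, n = 9.
2d − n = 3 > 0, so Plotkin applies.
Compute d/(2d−n) = 6/3 ≈ 2.0000.
⌊d/(2d−n)⌋ = 2.
Plotkin bound: M ≤ 2·2 = 4.
Given |C| = 8, check: VIOLATED.
This |C| is above the Plotkin bound, so no binary code with n = 9, d = 6 and 8 codewords exists.


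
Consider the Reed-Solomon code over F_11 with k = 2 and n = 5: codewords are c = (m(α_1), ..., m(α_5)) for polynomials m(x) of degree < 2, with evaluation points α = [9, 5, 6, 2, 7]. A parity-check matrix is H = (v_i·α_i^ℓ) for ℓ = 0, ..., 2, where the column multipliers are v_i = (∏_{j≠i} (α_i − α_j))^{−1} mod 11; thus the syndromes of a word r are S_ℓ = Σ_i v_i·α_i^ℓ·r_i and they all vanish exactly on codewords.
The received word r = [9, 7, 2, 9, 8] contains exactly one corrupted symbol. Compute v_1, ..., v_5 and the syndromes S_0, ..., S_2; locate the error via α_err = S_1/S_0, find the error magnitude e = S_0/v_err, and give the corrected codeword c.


S = (10, 9, 7), error at position 4, error magnitude e = 9, c = [9, 7, 2, 0, 8].

Step 1: column multipliers v_i = (∏_{j≠i}(α_i − α_j))^{−1} mod 11.
  i = 1 (α = 9): (9−5)(9−6)(9−2)(9−7) = 4·3·7·2 = 168 ≡ 3, so v_1 = 3^{−1} = 4 (mod 11).
  i = 2 (α = 5): (5−9)(5−6)(5−2)(5−7) = (−4)·(−1)·3·(−2) = −24 ≡ 9, so v_2 = 9^{−1} = 5 (mod 11).
  i = 3 (α = 6): (6−9)(6−5)(6−2)(6−7) = (−3)·1·4·(−1) = 12 ≡ 1, so v_3 = 1^{−1} = 1 (mod 11).
  i = 4 (α = 2): (2−9)(2−5)(2−6)(2−7) = (−7)·(−3)·(−4)·(−5) = 420 ≡ 2, so v_4 = 2^{−1} = 6 (mod 11).
  i = 5 (α = 7): (7−9)(7−5)(7−6)(7−2) = (−2)·2·1·5 = −20 ≡ 2, so v_5 = 2^{−1} = 6 (mod 11).
  v = [4, 5, 1, 6, 6].
Step 2: syndromes of r = [9, 7, 2, 9, 8] (all sums mod 11).
  S_0 = Σ v_i r_i = 4·9 + 5·7 + 1·2 + 6·9 + 6·8 = 175 ≡ 10.
  S_1 = Σ v_i α_i r_i = 4·9·9 + 5·5·7 + 1·6·2 + 6·2·9 + 6·7·8 = 955 ≡ 9.
  α_i^2 mod 11 = [4, 3, 3, 4, 5].
  S_2 = Σ v_i α_i^2 r_i = 4·4·9 + 5·3·7 + 1·3·2 + 6·4·9 + 6·5·8 = 711 ≡ 7.
  S = (10, 9, 7) ≠ 0, so r is not a codeword (an error is present).
Step 3: locate the error. For a single error e at position i, S_ℓ = v_i·e·α_i^ℓ, so α_err = S_1/S_0.
  S_0^{−1} = 10^{−1} = 10 (mod 11), so α_err = 9·10 = 90 ≡ 2 = α_4. Error position i = 4.
  Consistency check: S_2/S_1 = 7·5 = 35 ≡ 2 = α_err ✓ (single-error assumption holds).
Step 4: error magnitude e = S_0/v_4 = S_0·∏_{j≠4}(α_4 − α_j) = 10·2 = 20 ≡ 9 (mod 11).
Step 5: correct position 4: c_4 = r_4 − e = 9 − 9 ≡ 0 (mod 11). Hence c = [9, 7, 2, 0, 8].
  Check: interpolating c through the α_i gives m(x) = 10 + 6·x (degree < 2) with m(α_i) = c_i for every i, so c is indeed a codeword.


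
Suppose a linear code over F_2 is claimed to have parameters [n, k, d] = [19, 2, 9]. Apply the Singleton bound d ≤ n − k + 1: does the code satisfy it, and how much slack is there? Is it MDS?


Singleton RHS = n − k + 1 = 18, slack = 9, bound satisfied, not MDS.

Singleton bound: d ≤ n − k + 1.
Here n = 19, k = 2, so n − k + 1 = 18.
Given d = 9, check d ≤ 18: YES.
Slack = (n − k + 1) − d = 9.
The code is NOT MDS (slack = 9 > 0).
Description: the claimed parameters are [19, 2, 9]_2; such a code would be non-MDS.


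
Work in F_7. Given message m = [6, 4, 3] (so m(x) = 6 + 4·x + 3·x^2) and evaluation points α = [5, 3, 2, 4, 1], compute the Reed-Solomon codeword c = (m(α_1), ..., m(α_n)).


c = [3, 3, 5, 0, 6]

Message polynomial: m(x) = 6 + 4·x + 3·x^2 (mod 7).
For each evaluation point α_i, compute m(α_i) mod 7:
  α_1 = 5: Horner steps 3 → 5 → 3, so m(5) = 3.
  α_2 = 3: Horner steps 3 → 6 → 3, so m(3) = 3.
  α_3 = 2: Horner steps 3 → 3 → 5, so m(2) = 5.
  α_4 = 4: Horner steps 3 → 2 → 0, so m(4) = 0.
  α_5 = 1: Horner steps 3 → 0 → 6, so m(1) = 6.
Codeword c = [3, 3, 5, 0, 6] ∈ F_7^5.


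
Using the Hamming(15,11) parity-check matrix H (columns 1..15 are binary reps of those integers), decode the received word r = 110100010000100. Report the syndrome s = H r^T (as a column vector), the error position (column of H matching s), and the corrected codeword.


s = (0, 0, 1, 0)^T, error position = 2, corrected codeword c = 100100010000100

Compute s = H r^T mod 2 one row at a time:
  s_1 = 1 + 0 + 0 + 0 + 0 + 1 + 0 + 0 = 2 ≡ 0 (mod 2).
  s_2 = 1 + 0 + 0 + 0 + 0 + 1 + 0 + 0 = 2 ≡ 0 (mod 2).
  s_3 = 1 + 0 + 0 + 0 + 0 + 0 + 0 + 0 = 1 ≡ 1 (mod 2).
  s_4 = 1 + 0 + 0 + 0 + 0 + 0 + 1 + 0 = 2 ≡ 0 (mod 2).
s = (0, 0, 1, 0)^T — this equals column 2 of H (binary 0010), so error is at position 2.
Correct: flip bit 2 of r = 110100010000100 to get c = 100100010000100.


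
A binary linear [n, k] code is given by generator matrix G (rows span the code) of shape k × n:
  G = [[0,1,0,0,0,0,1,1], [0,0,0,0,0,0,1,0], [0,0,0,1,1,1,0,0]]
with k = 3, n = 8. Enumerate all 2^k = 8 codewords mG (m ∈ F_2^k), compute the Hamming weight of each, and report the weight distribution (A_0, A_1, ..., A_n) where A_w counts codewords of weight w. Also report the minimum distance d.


Weight distribution: A_0 = 1, A_1 = 1, A_2 = 1, A_3 = 2, A_4 = 1, A_5 = 1, A_6 = 1. Minimum distance d = 1.

Enumerate all 2^3 = 8 messages m ∈ F_2^3.
For each, compute codeword c = mG in F_2^8, then tally its weight.
  m = 000 → c = 00000000, weight = 0.
  m = 100 → c = 01000011, weight = 3.
  m = 010 → c = 00000010, weight = 1.
  m = 110 → c = 01000001, weight = 2.
  m = 001 → c = 00011100, weight = 3.
  m = 101 → c = 01011111, weight = 6.
  m = 011 → c = 00011110, weight = 4.
  m = 111 → c = 01011101, weight = 5.
Tally weights:
  weight 0: 1 codewords.
  weight 1: 1 codewords.
  weight 2: 1 codewords.
  weight 3: 2 codewords.
  weight 4: 1 codewords.
  weight 5: 1 codewords.
  weight 6: 1 codewords.
Minimum distance d = smallest w > 0 with A_w > 0 = 1.
Sanity: Σ A_w = 8 = 2^3 = 8 ✓.


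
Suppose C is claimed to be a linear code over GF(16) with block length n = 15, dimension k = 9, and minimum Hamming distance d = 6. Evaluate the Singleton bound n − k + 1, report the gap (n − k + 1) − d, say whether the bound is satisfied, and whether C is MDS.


Singleton RHS = n − k + 1 = 7, slack = 1, bound satisfied, not MDS.

Singleton bound: d ≤ n − k + 1.
Here n = 15, k = 9, so n − k + 1 = 7.
Given d = 6, check d ≤ 7: YES.
Slack = (n − k + 1) − d = 1.
The code is NOT MDS (slack = 1 > 0).
Description: the claimed parameters are [15, 9, 6]_16; such a code would be non-MDS.


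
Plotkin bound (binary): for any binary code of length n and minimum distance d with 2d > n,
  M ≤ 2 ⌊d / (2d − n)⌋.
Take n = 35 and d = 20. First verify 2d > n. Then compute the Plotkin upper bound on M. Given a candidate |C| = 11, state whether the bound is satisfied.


Plotkin bound M ≤ 8; given |C| = 11 > bound (violated).

Check applicability: 2d = 40, n = 35.
2d − n = 5 > 0, so Plotkin applies.
Compute d/(2d−n) = 20/5 ≈ 4.0000.
⌊d/(2d−n)⌋ = 4.
Plotkin bound: M ≤ 2·4 = 8.
Given |C| = 11, check: VIOLATED.
This |C| is above the Plotkin bound, so no binary code with n = 35, d = 20 and 11 codewords exists.


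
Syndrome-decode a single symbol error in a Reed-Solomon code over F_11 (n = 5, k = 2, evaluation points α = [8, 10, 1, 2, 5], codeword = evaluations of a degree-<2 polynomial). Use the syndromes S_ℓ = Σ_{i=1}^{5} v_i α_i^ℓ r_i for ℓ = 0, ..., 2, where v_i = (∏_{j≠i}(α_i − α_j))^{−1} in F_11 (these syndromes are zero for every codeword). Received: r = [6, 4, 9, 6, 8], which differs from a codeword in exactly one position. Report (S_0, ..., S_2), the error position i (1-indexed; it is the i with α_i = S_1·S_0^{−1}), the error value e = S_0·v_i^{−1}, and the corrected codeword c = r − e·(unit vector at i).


S = (7, 1, 8), error at position 1, error magnitude e = 7, c = [10, 4, 9, 6, 8].

Step 1: column multipliers v_i = (∏_{j≠i}(α_i − α_j))^{−1} mod 11.
  i = 1 (α = 8): (8−10)(8−1)(8−2)(8−5) = (−2)·7·6·3 = −252 ≡ 1, so v_1 = 1^{−1} = 1 (mod 11).
  i = 2 (α = 10): (10−8)(10−1)(10−2)(10−5) = 2·9·8·5 = 720 ≡ 5, so v_2 = 5^{−1} = 9 (mod 11).
  i = 3 (α = 1): (1−8)(1−10)(1−2)(1−5) = (−7)·(−9)·(−1)·(−4) = 252 ≡ 10, so v_3 = 10^{−1} = 10 (mod 11).
  i = 4 (α = 2): (2−8)(2−10)(2−1)(2−5) = (−6)·(−8)·1·(−3) = −144 ≡ 10, so v_4 = 10^{−1} = 10 (mod 11).
  i = 5 (α = 5): (5−8)(5−10)(5−1)(5−2) = (−3)·(−5)·4·3 = 180 ≡ 4, so v_5 = 4^{−1} = 3 (mod 11).
  v = [1, 9, 10, 10, 3].
Step 2: syndromes of r = [6, 4, 9, 6, 8] (all sums mod 11).
  S_0 = Σ v_i r_i = 1·6 + 9·4 + 10·9 + 10·6 + 3·8 = 216 ≡ 7.
  S_1 = Σ v_i α_i r_i = 1·8·6 + 9·10·4 + 10·1·9 + 10·2·6 + 3·5·8 = 738 ≡ 1.
  α_i^2 mod 11 = [9, 1, 1, 4, 3].
  S_2 = Σ v_i α_i^2 r_i = 1·9·6 + 9·1·4 + 10·1·9 + 10·4·6 + 3·3·8 = 492 ≡ 8.
  S = (7, 1, 8) ≠ 0, so r is not a codeword (an error is present).
Step 3: locate the error. For a single error e at position i, S_ℓ = v_i·e·α_i^ℓ, so α_err = S_1/S_0.
  S_0^{−1} = 7^{−1} = 8 (mod 11), so α_err = 1·8 = 8 ≡ 8 = α_1. Error position i = 1.
  Consistency check: S_2/S_1 = 8·1 = 8 ≡ 8 = α_err ✓ (single-error assumption holds).
Step 4: error magnitude e = S_0/v_1 = S_0·∏_{j≠1}(α_1 − α_j) = 7·1 = 7 ≡ 7 (mod 11).
Step 5: correct position 1: c_1 = r_1 − e = 6 − 7 ≡ 10 (mod 11). Hence c = [10, 4, 9, 6, 8].
  Check: interpolating c through the α_i gives m(x) = 1 + 8·x (degree < 2) with m(α_i) = c_i for every i, so c is indeed a codeword.


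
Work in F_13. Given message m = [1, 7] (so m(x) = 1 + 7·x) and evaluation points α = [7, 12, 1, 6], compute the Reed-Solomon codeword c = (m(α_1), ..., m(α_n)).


c = [11, 7, 8, 4]

Message polynomial: m(x) = 1 + 7·x (mod 13).
For each evaluation point α_i, compute m(α_i) mod 13:
  α_1 = 7: Horner steps 7 → 11, so m(7) = 11.
  α_2 = 12: Horner steps 7 → 7, so m(12) = 7.
  α_3 = 1: Horner steps 7 → 8, so m(1) = 8.
  α_4 = 6: Horner steps 7 → 4, so m(6) = 4.
Codeword c = [11, 7, 8, 4] ∈ F_13^4.


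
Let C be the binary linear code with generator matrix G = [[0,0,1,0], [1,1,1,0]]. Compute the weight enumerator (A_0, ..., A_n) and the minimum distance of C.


Weight distribution: A_0 = 1, A_1 = 1, A_2 = 1, A_3 = 1. Minimum distance d = 1.

Enumerate all 2^2 = 4 messages m ∈ F_2^2.
For each, compute codeword c = mG in F_2^4, then tally its weight.
  m = 00 → c = 0000, weight = 0.
  m = 10 → c = 0010, weight = 1.
  m = 01 → c = 1110, weight = 3.
  m = 11 → c = 1100, weight = 2.
Tally weights:
  weight 0: 1 codewords.
  weight 1: 1 codewords.
  weight 2: 1 codewords.
  weight 3: 1 codewords.
Minimum distance d = smallest w > 0 with A_w > 0 = 1.
Sanity: Σ A_w = 4 = 2^2 = 4 ✓.


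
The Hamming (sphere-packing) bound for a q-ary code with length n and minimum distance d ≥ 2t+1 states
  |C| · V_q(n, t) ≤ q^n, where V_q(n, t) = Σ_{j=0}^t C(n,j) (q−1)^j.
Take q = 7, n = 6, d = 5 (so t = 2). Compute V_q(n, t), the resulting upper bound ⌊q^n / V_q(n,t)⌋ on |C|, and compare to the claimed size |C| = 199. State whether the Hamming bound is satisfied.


V_q(n, t) = 577, q^n = 117649, Hamming bound = 203, |C| = 199 ≤ bound (satisfied).

Step 1: Compute V_q(n, t) = Σ_{j=0}^2 C(n, j) (q−1)^j.
  j = 0: C(6,0)·(6)^0 = 1·1 = 1.
  j = 1: C(6,1)·(6)^1 = 6·6 = 36.
  j = 2: C(6,2)·(6)^2 = 15·36 = 540.
  V_q(n, t) = 1 + 36 + 540 = 577.
Step 2: q^n = 7^6 = 117649.
Step 3: Hamming bound ⌊q^n / V_q(n,t)⌋ = ⌊117649/577⌋ = 203.
Step 4: Compare |C| = 199 to 203: satisfied.
The claimed |C| lies below the Hamming bound.


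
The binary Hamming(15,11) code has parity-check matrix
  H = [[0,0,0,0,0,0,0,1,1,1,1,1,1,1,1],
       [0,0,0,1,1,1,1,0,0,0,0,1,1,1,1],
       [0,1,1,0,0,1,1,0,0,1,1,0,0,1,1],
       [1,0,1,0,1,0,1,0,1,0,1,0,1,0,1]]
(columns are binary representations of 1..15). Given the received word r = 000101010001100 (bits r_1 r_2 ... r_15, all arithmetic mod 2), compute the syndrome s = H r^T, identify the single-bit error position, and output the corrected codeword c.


s = (1, 0, 1, 1)^T, error position = 11, corrected codeword c = 000101010011100

Compute s = H r^T mod 2 one row at a time:
  s_1 = 1 + 0 + 0 + 0 + 1 + 1 + 0 + 0 = 3 ≡ 1 (mod 2).
  s_2 = 1 + 0 + 1 + 0 + 1 + 1 + 0 + 0 = 4 ≡ 0 (mod 2).
  s_3 = 0 + 0 + 1 + 0 + 0 + 0 + 0 + 0 = 1 ≡ 1 (mod 2).
  s_4 = 0 + 0 + 0 + 0 + 0 + 0 + 1 + 0 = 1 ≡ 1 (mod 2).
s = (1, 0, 1, 1)^T — this equals column 11 of H (binary 1011), so error is at position 11.
Correct: flip bit 11 of r = 000101010001100 to get c = 000101010011100.


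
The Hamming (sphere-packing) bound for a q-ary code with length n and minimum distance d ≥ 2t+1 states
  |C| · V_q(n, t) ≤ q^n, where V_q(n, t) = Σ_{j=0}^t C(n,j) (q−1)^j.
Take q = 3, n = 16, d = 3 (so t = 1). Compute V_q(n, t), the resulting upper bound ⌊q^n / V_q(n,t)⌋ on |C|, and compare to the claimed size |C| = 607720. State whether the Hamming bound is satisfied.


V_q(n, t) = 33, q^n = 43046721, Hamming bound = 1304446, |C| = 607720 ≤ bound (satisfied).

Step 1: Compute V_q(n, t) = Σ_{j=0}^1 C(n, j) (q−1)^j.
  j = 0: C(16,0)·(2)^0 = 1·1 = 1.
  j = 1: C(16,1)·(2)^1 = 16·2 = 32.
  V_q(n, t) = 1 + 32 = 33.
Step 2: q^n = 3^16 = 43046721.
Step 3: Hamming bound ⌊q^n / V_q(n,t)⌋ = ⌊43046721/33⌋ = 1304446.
Step 4: Compare |C| = 607720 to 1304446: satisfied.
The claimed |C| lies below the Hamming bound.


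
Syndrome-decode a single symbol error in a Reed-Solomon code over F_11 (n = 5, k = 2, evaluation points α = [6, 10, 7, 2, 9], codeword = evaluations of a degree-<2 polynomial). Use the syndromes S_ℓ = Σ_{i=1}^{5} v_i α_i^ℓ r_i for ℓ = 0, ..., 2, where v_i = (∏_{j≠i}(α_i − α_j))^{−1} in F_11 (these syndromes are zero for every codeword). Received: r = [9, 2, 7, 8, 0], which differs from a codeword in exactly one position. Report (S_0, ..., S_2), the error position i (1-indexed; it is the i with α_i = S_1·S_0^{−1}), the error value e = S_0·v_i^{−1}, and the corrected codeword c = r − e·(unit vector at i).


S = (10, 5, 8), error at position 1, error magnitude e = 4, c = [5, 2, 7, 8, 0].

Step 1: column multipliers v_i = (∏_{j≠i}(α_i − α_j))^{−1} mod 11.
  i = 1 (α = 6): (6−10)(6−7)(6−2)(6−9) = (−4)·(−1)·4·(−3) = −48 ≡ 7, so v_1 = 7^{−1} = 8 (mod 11).
  i = 2 (α = 10): (10−6)(10−7)(10−2)(10−9) = 4·3·8·1 = 96 ≡ 8, so v_2 = 8^{−1} = 7 (mod 11).
  i = 3 (α = 7): (7−6)(7−10)(7−2)(7−9) = 1·(−3)·5·(−2) = 30 ≡ 8, so v_3 = 8^{−1} = 7 (mod 11).
  i = 4 (α = 2): (2−6)(2−10)(2−7)(2−9) = (−4)·(−8)·(−5)·(−7) = 1120 ≡ 9, so v_4 = 9^{−1} = 5 (mod 11).
  i = 5 (α = 9): (9−6)(9−10)(9−7)(9−2) = 3·(−1)·2·7 = −42 ≡ 2, so v_5 = 2^{−1} = 6 (mod 11).
  v = [8, 7, 7, 5, 6].
Step 2: syndromes of r = [9, 2, 7, 8, 0] (all sums mod 11).
  S_0 = Σ v_i r_i = 8·9 + 7·2 + 7·7 + 5·8 + 6·0 = 175 ≡ 10.
  S_1 = Σ v_i α_i r_i = 8·6·9 + 7·10·2 + 7·7·7 + 5·2·8 + 6·9·0 = 995 ≡ 5.
  α_i^2 mod 11 = [3, 1, 5, 4, 4].
  S_2 = Σ v_i α_i^2 r_i = 8·3·9 + 7·1·2 + 7·5·7 + 5·4·8 + 6·4·0 = 635 ≡ 8.
  S = (10, 5, 8) ≠ 0, so r is not a codeword (an error is present).
Step 3: locate the error. For a single error e at position i, S_ℓ = v_i·e·α_i^ℓ, so α_err = S_1/S_0.
  S_0^{−1} = 10^{−1} = 10 (mod 11), so α_err = 5·10 = 50 ≡ 6 = α_1. Error position i = 1.
  Consistency check: S_2/S_1 = 8·9 = 72 ≡ 6 = α_err ✓ (single-error assumption holds).
Step 4: error magnitude e = S_0/v_1 = S_0·∏_{j≠1}(α_1 − α_j) = 10·7 = 70 ≡ 4 (mod 11).
Step 5: correct position 1: c_1 = r_1 − e = 9 − 4 ≡ 5 (mod 11). Hence c = [5, 2, 7, 8, 0].
  Check: interpolating c through the α_i gives m(x) = 4 + 2·x (degree < 2) with m(α_i) = c_i for every i, so c is indeed a codeword.


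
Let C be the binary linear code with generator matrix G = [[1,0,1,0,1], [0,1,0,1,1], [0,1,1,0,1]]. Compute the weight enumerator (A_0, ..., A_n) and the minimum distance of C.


Weight distribution: A_0 = 1, A_2 = 2, A_3 = 4, A_4 = 1. Minimum distance d = 2.

Enumerate all 2^3 = 8 messages m ∈ F_2^3.
For each, compute codeword c = mG in F_2^5, then tally its weight.
  m = 000 → c = 00000, weight = 0.
  m = 100 → c = 10101, weight = 3.
  m = 010 → c = 01011, weight = 3.
  m = 110 → c = 11110, weight = 4.
  m = 001 → c = 01101, weight = 3.
  m = 101 → c = 11000, weight = 2.
  m = 011 → c = 00110, weight = 2.
  m = 111 → c = 10011, weight = 3.
Tally weights:
  weight 0: 1 codewords.
  weight 2: 2 codewords.
  weight 3: 4 codewords.
  weight 4: 1 codewords.
Minimum distance d = smallest w > 0 with A_w > 0 = 2.
Sanity: Σ A_w = 8 = 2^3 = 8 ✓.


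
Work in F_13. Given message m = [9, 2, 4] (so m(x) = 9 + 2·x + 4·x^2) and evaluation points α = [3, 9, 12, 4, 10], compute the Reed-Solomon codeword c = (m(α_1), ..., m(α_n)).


c = [12, 0, 11, 3, 0]

Message polynomial: m(x) = 9 + 2·x + 4·x^2 (mod 13).
For each evaluation point α_i, compute m(α_i) mod 13:
  α_1 = 3: Horner steps 4 → 1 → 12, so m(3) = 12.
  α_2 = 9: Horner steps 4 → 12 → 0, so m(9) = 0.
  α_3 = 12: Horner steps 4 → 11 → 11, so m(12) = 11.
  α_4 = 4: Horner steps 4 → 5 → 3, so m(4) = 3.
  α_5 = 10: Horner steps 4 → 3 → 0, so m(10) = 0.
Codeword c = [12, 0, 11, 3, 0] ∈ F_13^5.


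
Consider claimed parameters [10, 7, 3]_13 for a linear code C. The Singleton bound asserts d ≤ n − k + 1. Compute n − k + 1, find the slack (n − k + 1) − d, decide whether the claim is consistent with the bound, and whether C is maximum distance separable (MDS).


Singleton RHS = n − k + 1 = 4, slack = 1, bound satisfied, not MDS.

Singleton bound: d ≤ n − k + 1.
Here n = 10, k = 7, so n − k + 1 = 4.
Given d = 3, check d ≤ 4: YES.
Slack = (n − k + 1) − d = 1.
The code is NOT MDS (slack = 1 > 0).
Description: the claimed parameters are [10, 7, 3]_13; such a code would be non-MDS.


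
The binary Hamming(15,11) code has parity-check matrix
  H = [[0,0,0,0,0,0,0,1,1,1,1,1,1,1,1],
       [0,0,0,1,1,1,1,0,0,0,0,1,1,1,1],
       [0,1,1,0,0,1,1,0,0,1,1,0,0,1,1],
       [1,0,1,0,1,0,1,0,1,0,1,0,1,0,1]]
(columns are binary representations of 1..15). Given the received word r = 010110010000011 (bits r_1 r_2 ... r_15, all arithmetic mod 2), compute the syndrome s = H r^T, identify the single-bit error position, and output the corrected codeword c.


s = (1, 0, 1, 0)^T, error position = 10, corrected codeword c = 010110010100011

Compute s = H r^T mod 2 one row at a time:
  s_1 = 1 + 0 + 0 + 0 + 0 + 0 + 1 + 1 = 3 ≡ 1 (mod 2).
  s_2 = 1 + 1 + 0 + 0 + 0 + 0 + 1 + 1 = 4 ≡ 0 (mod 2).
  s_3 = 1 + 0 + 0 + 0 + 0 + 0 + 1 + 1 = 3 ≡ 1 (mod 2).
  s_4 = 0 + 0 + 1 + 0 + 0 + 0 + 0 + 1 = 2 ≡ 0 (mod 2).
s = (1, 0, 1, 0)^T — this equals column 10 of H (binary 1010), so error is at position 10.
Correct: flip bit 10 of r = 010110010000011 to get c = 010110010100011.


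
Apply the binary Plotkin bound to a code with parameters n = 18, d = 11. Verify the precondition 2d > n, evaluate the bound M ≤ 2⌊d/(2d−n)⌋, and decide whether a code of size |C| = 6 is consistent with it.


Plotkin bound M ≤ 4; given |C| = 6 > bound (violated).

Check applicability: 2d = 22, n = 18.
2d − n = 4 > 0, so Plotkin applies.
Compute d/(2d−n) = 11/4 ≈ 2.7500.
⌊d/(2d−n)⌋ = 2.
Plotkin bound: M ≤ 2·2 = 4.
Given |C| = 6, check: VIOLATED.
This |C| is above the Plotkin bound, so no binary code with n = 18, d = 11 and 6 codewords exists.


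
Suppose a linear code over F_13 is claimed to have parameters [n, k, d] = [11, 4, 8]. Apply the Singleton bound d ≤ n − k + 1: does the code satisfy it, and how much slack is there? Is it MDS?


Singleton RHS = n − k + 1 = 8, slack = 0, bound satisfied, MDS.

Singleton bound: d ≤ n − k + 1.
Here n = 11, k = 4, so n − k + 1 = 8.
Given d = 8, check d ≤ 8: YES.
Slack = (n − k + 1) − d = 0.
The code is MDS (slack = 0).
Description: the claimed parameters are [11, 4, 8]_13; such a code would be MDS (meets Singleton bound).


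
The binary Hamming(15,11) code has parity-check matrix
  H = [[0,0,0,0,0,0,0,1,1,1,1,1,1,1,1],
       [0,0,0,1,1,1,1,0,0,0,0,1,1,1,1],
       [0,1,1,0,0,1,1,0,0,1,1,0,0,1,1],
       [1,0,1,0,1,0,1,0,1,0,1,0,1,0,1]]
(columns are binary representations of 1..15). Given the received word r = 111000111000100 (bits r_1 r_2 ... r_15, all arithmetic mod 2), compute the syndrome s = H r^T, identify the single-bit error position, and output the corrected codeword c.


s = (1, 0, 1, 1)^T, error position = 11, corrected codeword c = 111000111010100

Compute s = H r^T mod 2 one row at a time:
  s_1 = 1 + 1 + 0 + 0 + 0 + 1 + 0 + 0 = 3 ≡ 1 (mod 2).
  s_2 = 0 + 0 + 0 + 1 + 0 + 1 + 0 + 0 = 2 ≡ 0 (mod 2).
  s_3 = 1 + 1 + 0 + 1 + 0 + 0 + 0 + 0 = 3 ≡ 1 (mod 2).
  s_4 = 1 + 1 + 0 + 1 + 1 + 0 + 1 + 0 = 5 ≡ 1 (mod 2).
s = (1, 0, 1, 1)^T — this equals column 11 of H (binary 1011), so error is at position 11.
Correct: flip bit 11 of r = 111000111000100 to get c = 111000111010100.


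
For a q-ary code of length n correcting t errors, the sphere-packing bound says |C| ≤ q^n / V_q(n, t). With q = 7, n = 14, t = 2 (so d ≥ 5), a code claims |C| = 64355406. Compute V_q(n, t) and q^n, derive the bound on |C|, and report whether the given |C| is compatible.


V_q(n, t) = 3361, q^n = 678223072849, Hamming bound = 201792047, |C| = 64355406 ≤ bound (satisfied).

Step 1: Compute V_q(n, t) = Σ_{j=0}^2 C(n, j) (q−1)^j.
  j = 0: C(14,0)·(6)^0 = 1·1 = 1.
  j = 1: C(14,1)·(6)^1 = 14·6 = 84.
  j = 2: C(14,2)·(6)^2 = 91·36 = 3276.
  V_q(n, t) = 1 + 84 + 3276 = 3361.
Step 2: q^n = 7^14 = 678223072849.
Step 3: Hamming bound ⌊q^n / V_q(n,t)⌋ = ⌊678223072849/3361⌋ = 201792047.
Step 4: Compare |C| = 64355406 to 201792047: satisfied.
The claimed |C| lies below the Hamming bound.


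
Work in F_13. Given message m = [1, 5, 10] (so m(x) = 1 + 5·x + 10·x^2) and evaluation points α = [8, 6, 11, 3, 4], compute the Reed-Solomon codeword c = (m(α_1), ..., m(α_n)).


c = [5, 1, 5, 2, 12]

Message polynomial: m(x) = 1 + 5·x + 10·x^2 (mod 13).
For each evaluation point α_i, compute m(α_i) mod 13:
  α_1 = 8: Horner steps 10 → 7 → 5, so m(8) = 5.
  α_2 = 6: Horner steps 10 → 0 → 1, so m(6) = 1.
  α_3 = 11: Horner steps 10 → 11 → 5, so m(11) = 5.
  α_4 = 3: Horner steps 10 → 9 → 2, so m(3) = 2.
  α_5 = 4: Horner steps 10 → 6 → 12, so m(4) = 12.
Codeword c = [5, 1, 5, 2, 12] ∈ F_13^5.


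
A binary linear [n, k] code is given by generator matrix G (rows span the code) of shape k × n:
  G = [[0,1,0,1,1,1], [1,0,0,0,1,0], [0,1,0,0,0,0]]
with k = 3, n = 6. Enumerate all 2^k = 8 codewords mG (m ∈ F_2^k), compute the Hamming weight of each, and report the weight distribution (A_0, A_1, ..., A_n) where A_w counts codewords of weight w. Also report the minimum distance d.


Weight distribution: A_0 = 1, A_1 = 1, A_2 = 1, A_3 = 3, A_4 = 2. Minimum distance d = 1.

Enumerate all 2^3 = 8 messages m ∈ F_2^3.
For each, compute codeword c = mG in F_2^6, then tally its weight.
  m = 000 → c = 000000, weight = 0.
  m = 100 → c = 010111, weight = 4.
  m = 010 → c = 100010, weight = 2.
  m = 110 → c = 110101, weight = 4.
  m = 001 → c = 010000, weight = 1.
  m = 101 → c = 000111, weight = 3.
  m = 011 → c = 110010, weight = 3.
  m = 111 → c = 100101, weight = 3.
Tally weights:
  weight 0: 1 codewords.
  weight 1: 1 codewords.
  weight 2: 1 codewords.
  weight 3: 3 codewords.
  weight 4: 2 codewords.
Minimum distance d = smallest w > 0 with A_w > 0 = 1.
Sanity: Σ A_w = 8 = 2^3 = 8 ✓.


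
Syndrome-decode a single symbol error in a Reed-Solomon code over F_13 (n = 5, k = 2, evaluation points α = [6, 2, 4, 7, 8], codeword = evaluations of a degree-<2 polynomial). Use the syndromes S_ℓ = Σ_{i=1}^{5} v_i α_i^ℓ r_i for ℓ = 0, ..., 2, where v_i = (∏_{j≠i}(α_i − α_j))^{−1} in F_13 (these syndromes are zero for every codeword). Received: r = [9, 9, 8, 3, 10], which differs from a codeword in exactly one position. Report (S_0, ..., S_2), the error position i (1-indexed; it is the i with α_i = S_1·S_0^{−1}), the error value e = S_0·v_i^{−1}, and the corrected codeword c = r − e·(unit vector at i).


S = (9, 5, 10), error at position 2, error magnitude e = 2, c = [9, 7, 8, 3, 10].

Step 1: column multipliers v_i = (∏_{j≠i}(α_i − α_j))^{−1} mod 13.
  i = 1 (α = 6): (6−2)(6−4)(6−7)(6−8) = 4·2·(−1)·(−2) = 16 ≡ 3, so v_1 = 3^{−1} = 9 (mod 13).
  i = 2 (α = 2): (2−6)(2−4)(2−7)(2−8) = (−4)·(−2)·(−5)·(−6) = 240 ≡ 6, so v_2 = 6^{−1} = 11 (mod 13).
  i = 3 (α = 4): (4−6)(4−2)(4−7)(4−8) = (−2)·2·(−3)·(−4) = −48 ≡ 4, so v_3 = 4^{−1} = 10 (mod 13).
  i = 4 (α = 7): (7−6)(7−2)(7−4)(7−8) = 1·5·3·(−1) = −15 ≡ 11, so v_4 = 11^{−1} = 6 (mod 13).
  i = 5 (α = 8): (8−6)(8−2)(8−4)(8−7) = 2·6·4·1 = 48 ≡ 9, so v_5 = 9^{−1} = 3 (mod 13).
  v = [9, 11, 10, 6, 3].
Step 2: syndromes of r = [9, 9, 8, 3, 10] (all sums mod 13).
  S_0 = Σ v_i r_i = 9·9 + 11·9 + 10·8 + 6·3 + 3·10 = 308 ≡ 9.
  S_1 = Σ v_i α_i r_i = 9·6·9 + 11·2·9 + 10·4·8 + 6·7·3 + 3·8·10 = 1370 ≡ 5.
  α_i^2 mod 13 = [10, 4, 3, 10, 12].
  S_2 = Σ v_i α_i^2 r_i = 9·10·9 + 11·4·9 + 10·3·8 + 6·10·3 + 3·12·10 = 1986 ≡ 10.
  S = (9, 5, 10) ≠ 0, so r is not a codeword (an error is present).
Step 3: locate the error. For a single error e at position i, S_ℓ = v_i·e·α_i^ℓ, so α_err = S_1/S_0.
  S_0^{−1} = 9^{−1} = 3 (mod 13), so α_err = 5·3 = 15 ≡ 2 = α_2. Error position i = 2.
  Consistency check: S_2/S_1 = 10·8 = 80 ≡ 2 = α_err ✓ (single-error assumption holds).
Step 4: error magnitude e = S_0/v_2 = S_0·∏_{j≠2}(α_2 − α_j) = 9·6 = 54 ≡ 2 (mod 13).
Step 5: correct position 2: c_2 = r_2 − e = 9 − 2 ≡ 7 (mod 13). Hence c = [9, 7, 8, 3, 10].
  Check: interpolating c through the α_i gives m(x) = 6 + 7·x (degree < 2) with m(α_i) = c_i for every i, so c is indeed a codeword.
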